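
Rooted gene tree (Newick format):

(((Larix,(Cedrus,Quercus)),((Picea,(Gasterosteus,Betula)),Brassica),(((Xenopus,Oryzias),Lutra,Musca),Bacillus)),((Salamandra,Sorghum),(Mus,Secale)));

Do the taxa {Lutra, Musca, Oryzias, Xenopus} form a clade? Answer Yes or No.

The most recent common ancestor of these taxa subtends ((Xenopus,Oryzias),Lutra,Musca).
That clade has exactly 4 tips — every listed taxon and nothing else — so the group is monophyletic.

Yes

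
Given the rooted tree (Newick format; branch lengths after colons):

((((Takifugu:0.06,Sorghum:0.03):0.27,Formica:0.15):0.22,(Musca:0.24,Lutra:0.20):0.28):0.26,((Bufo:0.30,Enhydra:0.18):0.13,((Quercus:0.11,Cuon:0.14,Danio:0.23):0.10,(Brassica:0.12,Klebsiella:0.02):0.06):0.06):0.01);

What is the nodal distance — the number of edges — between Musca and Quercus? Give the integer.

7

The MRCA of Musca and Quercus is the root of the tree.
From Musca up to that node: 3 branches. From Quercus up to the same node: 4 branches. Total: 3 + 4 = 7.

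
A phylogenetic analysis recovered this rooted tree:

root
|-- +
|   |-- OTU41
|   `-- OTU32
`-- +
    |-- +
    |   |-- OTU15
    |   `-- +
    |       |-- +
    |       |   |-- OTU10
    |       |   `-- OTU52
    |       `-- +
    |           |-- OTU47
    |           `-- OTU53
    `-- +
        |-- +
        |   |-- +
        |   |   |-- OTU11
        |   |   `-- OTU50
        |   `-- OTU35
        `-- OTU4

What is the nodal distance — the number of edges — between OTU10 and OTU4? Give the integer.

The MRCA of OTU10 and OTU4 is the node subtending ((OTU15,((OTU10,OTU52),(OTU47,OTU53))),(((OTU11,OTU50),OTU35),OTU4)).
From OTU10 up to that node: 4 branches. From OTU4 up to the same node: 2 branches. Total: 4 + 2 = 6.

6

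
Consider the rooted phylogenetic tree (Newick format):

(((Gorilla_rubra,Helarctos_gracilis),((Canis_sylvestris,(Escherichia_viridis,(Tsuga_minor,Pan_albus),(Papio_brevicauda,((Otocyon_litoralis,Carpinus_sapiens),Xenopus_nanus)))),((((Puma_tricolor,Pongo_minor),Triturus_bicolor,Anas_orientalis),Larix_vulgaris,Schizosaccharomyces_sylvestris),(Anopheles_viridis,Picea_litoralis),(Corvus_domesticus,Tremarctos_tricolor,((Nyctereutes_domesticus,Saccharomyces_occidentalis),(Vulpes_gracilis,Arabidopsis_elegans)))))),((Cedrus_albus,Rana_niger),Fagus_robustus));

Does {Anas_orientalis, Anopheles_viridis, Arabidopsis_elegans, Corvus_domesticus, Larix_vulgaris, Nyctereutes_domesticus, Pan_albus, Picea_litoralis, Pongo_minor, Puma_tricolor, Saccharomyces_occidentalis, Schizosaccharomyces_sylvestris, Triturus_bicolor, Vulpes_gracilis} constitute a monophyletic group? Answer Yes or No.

No

The MRCA of the listed taxa subtends ((Canis_sylvestris,(Escherichia_viridis,(Tsuga_minor,Pan_albus),(Papio_brevicauda,((Otocyon_litoralis,Carpinus_sapiens),Xenopus_nanus)))),((((Puma_tricolor,Pongo_minor),Triturus_bicolor,Anas_orientalis),Larix_vulgaris,Schizosaccharomyces_sylvestris),(Anopheles_viridis,Picea_litoralis),(Corvus_domesticus,Tremarctos_tricolor,((Nyctereutes_domesticus,Saccharomyces_occidentalis),(Vulpes_gracilis,Arabidopsis_elegans))))).
That clade also contains Canis_sylvestris, Carpinus_sapiens, Escherichia_viridis, Otocyon_litoralis, Papio_brevicauda, Tremarctos_tricolor, Tsuga_minor, Xenopus_nanus, which are not in the proposed group, so the group is not monophyletic.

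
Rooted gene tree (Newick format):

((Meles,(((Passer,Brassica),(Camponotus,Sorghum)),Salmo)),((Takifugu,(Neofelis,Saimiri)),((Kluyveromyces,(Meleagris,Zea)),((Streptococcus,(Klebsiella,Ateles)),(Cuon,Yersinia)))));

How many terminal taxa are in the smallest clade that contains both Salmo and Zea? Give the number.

The MRCA of Salmo and Zea is the root, so the clade is the entire tree.
That clade contains 17 terminal taxa: Ateles, Brassica, Camponotus, Cuon, Klebsiella, Kluyveromyces, Meleagris, Meles, Neofelis, Passer, Saimiri, Salmo, Sorghum, Streptococcus, Takifugu, Yersinia, Zea.

17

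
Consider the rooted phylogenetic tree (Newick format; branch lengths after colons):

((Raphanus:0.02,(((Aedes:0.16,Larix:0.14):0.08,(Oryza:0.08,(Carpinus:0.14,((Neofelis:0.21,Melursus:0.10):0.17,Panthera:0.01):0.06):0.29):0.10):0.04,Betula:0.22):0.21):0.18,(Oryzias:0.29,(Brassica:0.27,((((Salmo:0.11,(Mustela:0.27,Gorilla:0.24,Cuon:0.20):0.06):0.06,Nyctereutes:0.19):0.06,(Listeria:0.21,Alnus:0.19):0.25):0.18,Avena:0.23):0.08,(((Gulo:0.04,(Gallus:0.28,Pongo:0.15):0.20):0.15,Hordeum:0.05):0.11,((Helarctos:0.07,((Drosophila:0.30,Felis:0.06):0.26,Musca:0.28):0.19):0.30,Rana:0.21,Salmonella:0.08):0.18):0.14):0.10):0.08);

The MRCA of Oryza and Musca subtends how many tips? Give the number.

29

The MRCA of Oryza and Musca is the root, so the clade is the entire tree.
That clade contains 29 terminal taxa: Aedes, Alnus, Avena, Betula, Brassica, Carpinus, Cuon, Drosophila, Felis, Gallus, Gorilla, Gulo, Helarctos, Hordeum, Larix, Listeria, Melursus, Musca, Mustela, Neofelis, Nyctereutes, Oryza, Oryzias, Panthera, Pongo, Rana, Raphanus, Salmo, Salmonella.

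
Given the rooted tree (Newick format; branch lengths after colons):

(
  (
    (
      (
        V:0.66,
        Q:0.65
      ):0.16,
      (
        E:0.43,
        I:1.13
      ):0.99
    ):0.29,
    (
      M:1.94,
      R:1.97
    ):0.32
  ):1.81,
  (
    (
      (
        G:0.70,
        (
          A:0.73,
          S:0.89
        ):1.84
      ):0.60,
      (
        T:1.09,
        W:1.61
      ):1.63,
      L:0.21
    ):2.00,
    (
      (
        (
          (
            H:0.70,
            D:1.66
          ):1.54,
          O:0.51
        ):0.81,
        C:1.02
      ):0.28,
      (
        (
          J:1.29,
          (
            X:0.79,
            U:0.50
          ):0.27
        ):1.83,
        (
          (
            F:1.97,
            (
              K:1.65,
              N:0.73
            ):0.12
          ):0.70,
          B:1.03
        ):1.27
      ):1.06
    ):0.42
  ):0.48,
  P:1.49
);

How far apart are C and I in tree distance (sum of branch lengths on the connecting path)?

The path runs C → … → MRCA → … → I; the MRCA is the root of the tree.
Branch lengths along that path: 1.02 + 0.28 + 0.42 + 0.48 + 1.81 + 0.29 + 0.99 + 1.13 = 6.42.

6.42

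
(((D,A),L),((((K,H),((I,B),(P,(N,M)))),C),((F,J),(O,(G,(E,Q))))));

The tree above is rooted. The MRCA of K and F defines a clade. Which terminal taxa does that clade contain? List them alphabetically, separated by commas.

B, C, E, F, G, H, I, J, K, M, N, O, P, Q

Tracing K: it sits inside (K,H).
Tracing F: it sits inside (F,J).
The smallest clade enclosing both is ((((K,H),((I,B),(P,(N,M)))),C),((F,J),(O,(G,(E,Q))))); the answer is its 14 terminal taxa in alphabetical order.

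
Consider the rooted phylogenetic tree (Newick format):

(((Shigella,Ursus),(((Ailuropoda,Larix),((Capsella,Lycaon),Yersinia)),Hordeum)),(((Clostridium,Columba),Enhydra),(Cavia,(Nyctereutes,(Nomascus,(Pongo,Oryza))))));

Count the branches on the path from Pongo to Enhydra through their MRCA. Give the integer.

The MRCA of Pongo and Enhydra is the node subtending (((Clostridium,Columba),Enhydra),(Cavia,(Nyctereutes,(Nomascus,(Pongo,Oryza))))).
From Pongo up to that node: 5 branches. From Enhydra up to the same node: 2 branches. Total: 5 + 2 = 7.

7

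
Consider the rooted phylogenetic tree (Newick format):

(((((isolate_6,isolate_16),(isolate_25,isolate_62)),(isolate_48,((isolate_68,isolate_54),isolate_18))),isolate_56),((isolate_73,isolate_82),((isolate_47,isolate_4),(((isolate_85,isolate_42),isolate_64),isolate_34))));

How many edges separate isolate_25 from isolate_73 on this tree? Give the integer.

8

The MRCA of isolate_25 and isolate_73 is the root of the tree.
From isolate_25 up to that node: 5 branches. From isolate_73 up to the same node: 3 branches. Total: 5 + 3 = 8.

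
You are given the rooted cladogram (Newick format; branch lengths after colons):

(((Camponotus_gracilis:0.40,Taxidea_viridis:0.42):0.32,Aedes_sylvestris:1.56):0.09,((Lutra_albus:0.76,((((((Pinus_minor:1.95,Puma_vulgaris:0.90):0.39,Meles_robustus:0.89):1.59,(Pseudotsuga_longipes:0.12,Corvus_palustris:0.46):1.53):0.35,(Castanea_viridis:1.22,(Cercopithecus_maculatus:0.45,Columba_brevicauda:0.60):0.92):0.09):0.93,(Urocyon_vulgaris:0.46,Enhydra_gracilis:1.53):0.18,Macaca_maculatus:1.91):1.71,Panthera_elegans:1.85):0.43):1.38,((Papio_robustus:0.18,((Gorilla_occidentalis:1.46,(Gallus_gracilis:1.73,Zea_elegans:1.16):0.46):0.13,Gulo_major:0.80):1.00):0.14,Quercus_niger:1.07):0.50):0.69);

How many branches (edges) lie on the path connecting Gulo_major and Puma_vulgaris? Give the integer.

12

The MRCA of Gulo_major and Puma_vulgaris is the node subtending ((Lutra_albus,((((((Pinus_minor,Puma_vulgaris),Meles_robustus),(Pseudotsuga_longipes,Corvus_palustris)),(Castanea_viridis,(Cercopithecus_maculatus,Columba_brevicauda))),(Urocyon_vulgaris,Enhydra_gracilis),Macaca_maculatus),Panthera_elegans)),((Papio_robustus,((Gorilla_occidentalis,(Gallus_gracilis,Zea_elegans)),Gulo_major)),Quercus_niger)).
From Gulo_major up to that node: 4 branches. From Puma_vulgaris up to the same node: 8 branches. Total: 4 + 8 = 12.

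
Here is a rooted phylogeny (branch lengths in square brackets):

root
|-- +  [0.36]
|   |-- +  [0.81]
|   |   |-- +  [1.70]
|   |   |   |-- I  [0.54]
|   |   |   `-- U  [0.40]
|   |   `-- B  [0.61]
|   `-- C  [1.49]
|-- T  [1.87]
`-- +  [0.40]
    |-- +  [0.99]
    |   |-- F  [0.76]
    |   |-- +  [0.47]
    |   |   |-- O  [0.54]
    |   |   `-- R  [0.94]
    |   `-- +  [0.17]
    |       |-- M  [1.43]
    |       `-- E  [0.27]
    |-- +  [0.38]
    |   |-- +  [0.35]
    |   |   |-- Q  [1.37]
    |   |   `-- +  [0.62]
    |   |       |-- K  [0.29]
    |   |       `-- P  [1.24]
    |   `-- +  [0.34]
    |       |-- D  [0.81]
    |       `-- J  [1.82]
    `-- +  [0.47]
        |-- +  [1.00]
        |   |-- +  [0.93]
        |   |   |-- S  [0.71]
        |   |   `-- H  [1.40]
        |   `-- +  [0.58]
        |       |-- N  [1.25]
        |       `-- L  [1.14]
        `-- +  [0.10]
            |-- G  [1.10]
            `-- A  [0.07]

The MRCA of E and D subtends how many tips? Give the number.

The MRCA of E and D is the node subtending ((F,(O,R),(M,E)),((Q,(K,P)),(D,J)),(((S,H),(N,L)),(G,A))).
That clade contains 16 terminal taxa: A, D, E, F, G, H, J, K, L, M, N, O, P, Q, R, S.

16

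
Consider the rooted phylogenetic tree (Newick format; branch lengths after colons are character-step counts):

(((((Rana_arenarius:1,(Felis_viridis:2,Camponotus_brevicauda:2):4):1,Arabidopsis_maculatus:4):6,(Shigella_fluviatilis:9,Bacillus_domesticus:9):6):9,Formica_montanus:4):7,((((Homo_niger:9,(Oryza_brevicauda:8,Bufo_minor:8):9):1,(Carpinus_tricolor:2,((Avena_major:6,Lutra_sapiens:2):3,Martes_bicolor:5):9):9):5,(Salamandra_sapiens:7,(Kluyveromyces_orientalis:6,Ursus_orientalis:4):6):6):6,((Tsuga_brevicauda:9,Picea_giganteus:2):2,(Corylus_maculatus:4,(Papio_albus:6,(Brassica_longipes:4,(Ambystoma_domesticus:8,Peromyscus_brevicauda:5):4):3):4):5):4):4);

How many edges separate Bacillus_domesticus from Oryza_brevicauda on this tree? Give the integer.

10

The MRCA of Bacillus_domesticus and Oryza_brevicauda is the root of the tree.
From Bacillus_domesticus up to that node: 4 branches. From Oryza_brevicauda up to the same node: 6 branches. Total: 4 + 6 = 10.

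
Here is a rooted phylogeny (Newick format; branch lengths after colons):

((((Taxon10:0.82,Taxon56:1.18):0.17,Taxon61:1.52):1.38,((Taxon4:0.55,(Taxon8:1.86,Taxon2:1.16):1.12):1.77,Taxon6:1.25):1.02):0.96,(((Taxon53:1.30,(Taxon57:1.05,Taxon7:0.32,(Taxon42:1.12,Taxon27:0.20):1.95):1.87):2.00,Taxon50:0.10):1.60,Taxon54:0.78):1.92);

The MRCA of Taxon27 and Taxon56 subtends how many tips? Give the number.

14

The MRCA of Taxon27 and Taxon56 is the root, so the clade is the entire tree.
That clade contains 14 terminal taxa: Taxon10, Taxon2, Taxon27, Taxon4, Taxon42, Taxon50, Taxon53, Taxon54, Taxon56, Taxon57, Taxon6, Taxon61, Taxon7, Taxon8.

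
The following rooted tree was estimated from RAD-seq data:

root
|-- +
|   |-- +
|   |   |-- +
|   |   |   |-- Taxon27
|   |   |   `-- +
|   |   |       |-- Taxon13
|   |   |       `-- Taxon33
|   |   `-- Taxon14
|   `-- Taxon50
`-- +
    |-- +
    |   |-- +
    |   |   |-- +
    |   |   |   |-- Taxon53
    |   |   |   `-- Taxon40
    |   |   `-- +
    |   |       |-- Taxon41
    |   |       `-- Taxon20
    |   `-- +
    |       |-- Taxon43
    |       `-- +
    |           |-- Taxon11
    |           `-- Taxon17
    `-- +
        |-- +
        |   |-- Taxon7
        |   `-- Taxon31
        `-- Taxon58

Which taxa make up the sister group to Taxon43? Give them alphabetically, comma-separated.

Taxon43 attaches to the tree at the node subtending (Taxon43,(Taxon11,Taxon17)).
The other lineage descending from that same node — the sister group — is (Taxon11,Taxon17); its 2 tips in alphabetical order are the answer.

Taxon11, Taxon17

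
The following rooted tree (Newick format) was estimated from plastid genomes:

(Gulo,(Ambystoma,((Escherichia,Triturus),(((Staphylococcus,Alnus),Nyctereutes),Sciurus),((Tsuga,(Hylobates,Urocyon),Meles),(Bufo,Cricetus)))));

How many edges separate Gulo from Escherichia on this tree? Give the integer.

The MRCA of Gulo and Escherichia is the root of the tree.
From Gulo up to that node: 1 branch. From Escherichia up to the same node: 4 branches. Total: 1 + 4 = 5.

5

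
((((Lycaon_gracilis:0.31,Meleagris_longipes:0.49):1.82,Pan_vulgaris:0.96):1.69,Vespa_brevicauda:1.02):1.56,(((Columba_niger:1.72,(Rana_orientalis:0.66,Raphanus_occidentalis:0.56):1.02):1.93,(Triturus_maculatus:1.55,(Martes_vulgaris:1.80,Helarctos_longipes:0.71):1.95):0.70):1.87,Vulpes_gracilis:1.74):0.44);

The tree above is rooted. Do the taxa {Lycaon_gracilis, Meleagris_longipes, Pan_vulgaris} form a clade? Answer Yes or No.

Yes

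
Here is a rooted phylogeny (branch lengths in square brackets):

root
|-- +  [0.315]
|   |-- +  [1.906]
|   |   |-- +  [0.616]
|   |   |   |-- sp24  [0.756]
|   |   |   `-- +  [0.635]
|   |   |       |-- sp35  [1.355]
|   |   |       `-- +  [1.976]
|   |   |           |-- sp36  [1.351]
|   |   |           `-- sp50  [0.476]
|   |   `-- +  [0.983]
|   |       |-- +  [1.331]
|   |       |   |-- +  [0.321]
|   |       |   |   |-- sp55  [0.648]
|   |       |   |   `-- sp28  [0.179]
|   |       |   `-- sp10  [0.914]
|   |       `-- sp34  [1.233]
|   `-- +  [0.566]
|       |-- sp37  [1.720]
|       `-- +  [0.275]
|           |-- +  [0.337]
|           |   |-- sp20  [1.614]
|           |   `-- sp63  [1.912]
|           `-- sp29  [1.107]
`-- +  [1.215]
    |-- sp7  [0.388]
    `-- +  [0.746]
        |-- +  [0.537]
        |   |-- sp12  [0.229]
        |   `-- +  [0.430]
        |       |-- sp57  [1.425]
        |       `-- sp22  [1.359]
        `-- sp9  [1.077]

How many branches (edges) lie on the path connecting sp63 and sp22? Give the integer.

10

The MRCA of sp63 and sp22 is the root of the tree.
From sp63 up to that node: 5 branches. From sp22 up to the same node: 5 branches. Total: 5 + 5 = 10.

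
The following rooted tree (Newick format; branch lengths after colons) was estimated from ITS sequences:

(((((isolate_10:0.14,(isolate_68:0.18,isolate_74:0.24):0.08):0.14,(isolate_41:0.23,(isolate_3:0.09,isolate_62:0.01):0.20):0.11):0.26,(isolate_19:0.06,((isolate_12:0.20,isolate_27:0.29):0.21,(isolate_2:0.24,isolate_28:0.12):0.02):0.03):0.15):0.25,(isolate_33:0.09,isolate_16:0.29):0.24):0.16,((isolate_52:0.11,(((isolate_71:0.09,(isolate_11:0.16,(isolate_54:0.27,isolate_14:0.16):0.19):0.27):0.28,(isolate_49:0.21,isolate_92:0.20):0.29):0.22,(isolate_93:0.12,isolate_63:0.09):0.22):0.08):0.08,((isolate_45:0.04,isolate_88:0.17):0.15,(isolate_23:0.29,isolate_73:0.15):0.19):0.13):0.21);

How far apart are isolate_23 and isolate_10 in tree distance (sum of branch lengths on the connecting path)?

1.77

The path runs isolate_23 → … → MRCA → … → isolate_10; the MRCA is the root of the tree.
Branch lengths along that path: 0.29 + 0.19 + 0.13 + 0.21 + 0.16 + 0.25 + 0.26 + 0.14 + 0.14 = 1.77.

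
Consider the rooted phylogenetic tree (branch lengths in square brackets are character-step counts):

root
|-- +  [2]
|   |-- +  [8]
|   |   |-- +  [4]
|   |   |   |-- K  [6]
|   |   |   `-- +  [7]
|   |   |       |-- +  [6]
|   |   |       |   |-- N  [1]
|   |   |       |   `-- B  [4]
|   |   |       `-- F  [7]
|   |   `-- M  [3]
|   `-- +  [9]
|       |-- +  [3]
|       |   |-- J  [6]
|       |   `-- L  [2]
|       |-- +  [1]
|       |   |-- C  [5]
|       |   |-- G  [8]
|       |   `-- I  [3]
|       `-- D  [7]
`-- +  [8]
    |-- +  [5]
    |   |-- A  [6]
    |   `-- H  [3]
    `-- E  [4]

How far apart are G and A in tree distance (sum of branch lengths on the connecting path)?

39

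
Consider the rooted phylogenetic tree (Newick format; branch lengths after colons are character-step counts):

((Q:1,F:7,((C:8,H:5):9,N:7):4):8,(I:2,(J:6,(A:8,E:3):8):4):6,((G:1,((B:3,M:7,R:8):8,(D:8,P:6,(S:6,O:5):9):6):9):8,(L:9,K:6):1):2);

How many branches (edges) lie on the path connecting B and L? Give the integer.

6

The MRCA of B and L is the node subtending ((G,((B,M,R),(D,P,(S,O)))),(L,K)).
From B up to that node: 4 branches. From L up to the same node: 2 branches. Total: 4 + 2 = 6.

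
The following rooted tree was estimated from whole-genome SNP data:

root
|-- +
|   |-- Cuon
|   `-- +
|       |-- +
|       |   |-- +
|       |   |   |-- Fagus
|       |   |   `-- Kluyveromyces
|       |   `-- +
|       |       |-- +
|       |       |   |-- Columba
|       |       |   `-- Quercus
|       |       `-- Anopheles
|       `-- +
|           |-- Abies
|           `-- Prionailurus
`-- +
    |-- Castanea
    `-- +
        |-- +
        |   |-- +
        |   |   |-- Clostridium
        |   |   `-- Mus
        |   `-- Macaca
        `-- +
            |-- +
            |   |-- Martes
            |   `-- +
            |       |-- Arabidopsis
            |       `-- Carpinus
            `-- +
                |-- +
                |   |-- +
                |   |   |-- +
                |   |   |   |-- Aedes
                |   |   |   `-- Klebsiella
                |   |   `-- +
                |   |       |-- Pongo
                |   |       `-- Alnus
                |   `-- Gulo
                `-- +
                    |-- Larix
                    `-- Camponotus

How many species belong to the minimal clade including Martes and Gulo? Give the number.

10

The MRCA of Martes and Gulo is the node subtending ((Martes,(Arabidopsis,Carpinus)),((((Aedes,Klebsiella),(Pongo,Alnus)),Gulo),(Larix,Camponotus))).
That clade contains 10 terminal taxa: Aedes, Alnus, Arabidopsis, Camponotus, Carpinus, Gulo, Klebsiella, Larix, Martes, Pongo.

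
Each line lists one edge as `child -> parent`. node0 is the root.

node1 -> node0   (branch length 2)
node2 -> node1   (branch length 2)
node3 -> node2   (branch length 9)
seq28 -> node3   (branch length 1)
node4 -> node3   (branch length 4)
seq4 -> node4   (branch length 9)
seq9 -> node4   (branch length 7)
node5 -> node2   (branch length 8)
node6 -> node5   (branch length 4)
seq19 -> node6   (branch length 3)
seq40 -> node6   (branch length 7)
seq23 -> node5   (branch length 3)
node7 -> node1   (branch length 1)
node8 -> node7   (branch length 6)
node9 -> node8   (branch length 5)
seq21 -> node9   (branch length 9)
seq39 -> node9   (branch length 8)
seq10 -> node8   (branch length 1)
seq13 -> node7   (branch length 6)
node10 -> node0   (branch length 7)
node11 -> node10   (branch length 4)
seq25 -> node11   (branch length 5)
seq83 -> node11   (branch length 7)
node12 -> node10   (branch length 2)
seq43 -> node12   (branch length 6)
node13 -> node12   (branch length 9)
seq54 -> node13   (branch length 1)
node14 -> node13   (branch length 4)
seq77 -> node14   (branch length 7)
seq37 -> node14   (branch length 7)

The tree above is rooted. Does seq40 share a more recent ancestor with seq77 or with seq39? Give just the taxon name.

The MRCA of seq40 and seq39 subtends (((seq28,(seq4,seq9)),((seq19,seq40),seq23)),(((seq21,seq39),seq10),seq13)) (10 taxa).
The MRCA of seq40 and seq77 is the root, subtending the entire tree (16 taxa).
The first is nested inside the second, so seq40 shares a more recent common ancestor with seq39.

seq39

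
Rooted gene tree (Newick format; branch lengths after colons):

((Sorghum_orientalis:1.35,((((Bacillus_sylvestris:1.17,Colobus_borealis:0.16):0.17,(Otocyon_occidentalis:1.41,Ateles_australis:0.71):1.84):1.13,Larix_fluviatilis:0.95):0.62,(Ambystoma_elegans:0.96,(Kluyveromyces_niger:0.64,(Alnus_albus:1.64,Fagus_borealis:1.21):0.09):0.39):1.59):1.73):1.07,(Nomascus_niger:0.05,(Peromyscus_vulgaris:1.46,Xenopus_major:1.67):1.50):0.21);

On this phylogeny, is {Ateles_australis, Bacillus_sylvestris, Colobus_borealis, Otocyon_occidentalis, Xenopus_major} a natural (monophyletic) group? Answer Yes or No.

No

The MRCA of the listed taxa is the root, so the smallest clade containing them is the whole tree.
That clade also contains Alnus_albus, Ambystoma_elegans, Fagus_borealis, Kluyveromyces_niger, Larix_fluviatilis, Nomascus_niger, Peromyscus_vulgaris, Sorghum_orientalis, which are not in the proposed group, so the group is not monophyletic.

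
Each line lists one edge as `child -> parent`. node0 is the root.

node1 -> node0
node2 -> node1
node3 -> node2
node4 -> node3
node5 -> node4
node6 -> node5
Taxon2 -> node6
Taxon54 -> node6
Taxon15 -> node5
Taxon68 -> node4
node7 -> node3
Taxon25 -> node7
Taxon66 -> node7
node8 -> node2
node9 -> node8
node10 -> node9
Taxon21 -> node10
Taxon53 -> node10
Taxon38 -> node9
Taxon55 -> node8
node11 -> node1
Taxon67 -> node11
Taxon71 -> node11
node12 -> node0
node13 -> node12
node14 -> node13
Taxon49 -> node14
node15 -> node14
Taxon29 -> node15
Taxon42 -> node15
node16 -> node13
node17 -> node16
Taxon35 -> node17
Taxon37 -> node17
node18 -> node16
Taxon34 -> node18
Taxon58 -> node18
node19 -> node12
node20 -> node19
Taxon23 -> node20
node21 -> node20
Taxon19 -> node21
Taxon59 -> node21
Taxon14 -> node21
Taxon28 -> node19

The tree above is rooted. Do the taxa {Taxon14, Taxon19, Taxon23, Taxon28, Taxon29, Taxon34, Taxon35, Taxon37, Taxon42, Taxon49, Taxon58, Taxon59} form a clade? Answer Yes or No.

Yes

The most recent common ancestor of these taxa subtends (((Taxon49,(Taxon29,Taxon42)),((Taxon35,Taxon37),(Taxon34,Taxon58))),((Taxon23,(Taxon19,Taxon59,Taxon14)),Taxon28)).
That clade has exactly 12 tips — every listed taxon and nothing else — so the group is monophyletic.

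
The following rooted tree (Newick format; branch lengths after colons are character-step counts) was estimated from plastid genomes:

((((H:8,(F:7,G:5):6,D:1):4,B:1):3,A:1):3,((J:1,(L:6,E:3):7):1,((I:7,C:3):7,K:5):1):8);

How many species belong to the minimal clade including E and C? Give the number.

The MRCA of E and C is the node subtending ((J,(L,E)),((I,C),K)).
That clade contains 6 terminal taxa: C, E, I, J, K, L.

6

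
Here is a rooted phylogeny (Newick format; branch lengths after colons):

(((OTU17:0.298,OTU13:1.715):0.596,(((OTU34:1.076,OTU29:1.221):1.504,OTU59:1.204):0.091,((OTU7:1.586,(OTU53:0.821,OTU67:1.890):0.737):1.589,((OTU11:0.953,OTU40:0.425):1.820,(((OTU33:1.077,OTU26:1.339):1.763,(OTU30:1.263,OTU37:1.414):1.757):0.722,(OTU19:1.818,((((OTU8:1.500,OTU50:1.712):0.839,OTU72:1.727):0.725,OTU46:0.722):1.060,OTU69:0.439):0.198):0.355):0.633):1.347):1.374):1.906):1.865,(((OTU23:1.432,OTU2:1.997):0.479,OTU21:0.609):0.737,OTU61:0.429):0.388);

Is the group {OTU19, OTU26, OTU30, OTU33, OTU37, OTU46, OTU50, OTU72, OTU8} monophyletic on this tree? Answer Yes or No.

The MRCA of the listed taxa subtends (((OTU33,OTU26),(OTU30,OTU37)),(OTU19,((((OTU8,OTU50),OTU72),OTU46),OTU69))).
That clade also contains OTU69, which is not in the proposed group, so the group is not monophyletic.

No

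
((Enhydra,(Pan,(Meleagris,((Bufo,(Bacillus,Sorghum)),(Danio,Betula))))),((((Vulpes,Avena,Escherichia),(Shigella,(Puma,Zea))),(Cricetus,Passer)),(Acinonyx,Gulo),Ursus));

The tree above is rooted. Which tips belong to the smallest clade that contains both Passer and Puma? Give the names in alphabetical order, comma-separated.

Avena, Cricetus, Escherichia, Passer, Puma, Shigella, Vulpes, Zea

Tracing Passer: it sits inside (Cricetus,Passer).
Tracing Puma: it sits inside (Puma,Zea).
The smallest clade enclosing both is (((Vulpes,Avena,Escherichia),(Shigella,(Puma,Zea))),(Cricetus,Passer)); the answer is its 8 terminal taxa in alphabetical order.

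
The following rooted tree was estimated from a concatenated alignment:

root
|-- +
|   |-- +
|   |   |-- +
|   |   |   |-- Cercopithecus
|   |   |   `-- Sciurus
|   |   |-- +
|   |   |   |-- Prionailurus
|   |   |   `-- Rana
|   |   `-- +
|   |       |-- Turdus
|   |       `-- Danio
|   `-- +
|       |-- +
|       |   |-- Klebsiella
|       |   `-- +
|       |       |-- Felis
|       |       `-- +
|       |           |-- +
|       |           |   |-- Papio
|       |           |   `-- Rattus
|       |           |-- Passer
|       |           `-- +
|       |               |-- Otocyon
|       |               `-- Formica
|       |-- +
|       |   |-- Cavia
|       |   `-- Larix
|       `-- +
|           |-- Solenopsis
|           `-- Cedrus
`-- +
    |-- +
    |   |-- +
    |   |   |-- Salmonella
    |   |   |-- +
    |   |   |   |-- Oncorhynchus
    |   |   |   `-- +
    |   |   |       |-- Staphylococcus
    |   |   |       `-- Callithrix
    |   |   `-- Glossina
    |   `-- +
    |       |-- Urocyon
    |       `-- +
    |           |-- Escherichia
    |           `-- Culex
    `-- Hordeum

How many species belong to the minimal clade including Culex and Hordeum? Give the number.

9

The MRCA of Culex and Hordeum is the node subtending (((Salmonella,(Oncorhynchus,(Staphylococcus,Callithrix)),Glossina),(Urocyon,(Escherichia,Culex))),Hordeum).
That clade contains 9 terminal taxa: Callithrix, Culex, Escherichia, Glossina, Hordeum, Oncorhynchus, Salmonella, Staphylococcus, Urocyon.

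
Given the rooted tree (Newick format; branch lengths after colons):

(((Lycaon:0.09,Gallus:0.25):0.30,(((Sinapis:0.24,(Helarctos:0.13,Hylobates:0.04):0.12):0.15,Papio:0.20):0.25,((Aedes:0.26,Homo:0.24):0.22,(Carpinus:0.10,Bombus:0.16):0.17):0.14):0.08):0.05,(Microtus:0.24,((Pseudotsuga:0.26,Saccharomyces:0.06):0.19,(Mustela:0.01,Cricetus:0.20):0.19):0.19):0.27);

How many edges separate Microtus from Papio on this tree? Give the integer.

6

The MRCA of Microtus and Papio is the root of the tree.
From Microtus up to that node: 2 branches. From Papio up to the same node: 4 branches. Total: 2 + 4 = 6.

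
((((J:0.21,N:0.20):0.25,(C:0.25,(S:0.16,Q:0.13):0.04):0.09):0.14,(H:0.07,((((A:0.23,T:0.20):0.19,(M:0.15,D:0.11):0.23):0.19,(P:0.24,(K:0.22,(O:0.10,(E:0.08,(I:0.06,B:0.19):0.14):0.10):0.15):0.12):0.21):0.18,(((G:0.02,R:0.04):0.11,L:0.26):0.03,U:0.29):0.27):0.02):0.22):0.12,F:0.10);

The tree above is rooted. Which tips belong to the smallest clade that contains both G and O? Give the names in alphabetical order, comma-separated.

Tracing G: it sits inside (G,R).
Tracing O: it sits inside (O,(E,(I,B))).
The smallest clade enclosing both is ((((A,T),(M,D)),(P,(K,(O,(E,(I,B)))))),(((G,R),L),U)); the answer is its 14 terminal taxa in alphabetical order.

A, B, D, E, G, I, K, L, M, O, P, R, T, U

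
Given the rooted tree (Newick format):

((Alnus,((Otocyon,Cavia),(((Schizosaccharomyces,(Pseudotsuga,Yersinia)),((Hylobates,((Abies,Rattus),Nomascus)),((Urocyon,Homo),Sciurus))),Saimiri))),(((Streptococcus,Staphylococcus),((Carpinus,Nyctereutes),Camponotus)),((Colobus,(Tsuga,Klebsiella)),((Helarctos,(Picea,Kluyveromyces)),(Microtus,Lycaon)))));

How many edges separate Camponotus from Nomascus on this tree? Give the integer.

12

The MRCA of Camponotus and Nomascus is the root of the tree.
From Camponotus up to that node: 4 branches. From Nomascus up to the same node: 8 branches. Total: 4 + 8 = 12.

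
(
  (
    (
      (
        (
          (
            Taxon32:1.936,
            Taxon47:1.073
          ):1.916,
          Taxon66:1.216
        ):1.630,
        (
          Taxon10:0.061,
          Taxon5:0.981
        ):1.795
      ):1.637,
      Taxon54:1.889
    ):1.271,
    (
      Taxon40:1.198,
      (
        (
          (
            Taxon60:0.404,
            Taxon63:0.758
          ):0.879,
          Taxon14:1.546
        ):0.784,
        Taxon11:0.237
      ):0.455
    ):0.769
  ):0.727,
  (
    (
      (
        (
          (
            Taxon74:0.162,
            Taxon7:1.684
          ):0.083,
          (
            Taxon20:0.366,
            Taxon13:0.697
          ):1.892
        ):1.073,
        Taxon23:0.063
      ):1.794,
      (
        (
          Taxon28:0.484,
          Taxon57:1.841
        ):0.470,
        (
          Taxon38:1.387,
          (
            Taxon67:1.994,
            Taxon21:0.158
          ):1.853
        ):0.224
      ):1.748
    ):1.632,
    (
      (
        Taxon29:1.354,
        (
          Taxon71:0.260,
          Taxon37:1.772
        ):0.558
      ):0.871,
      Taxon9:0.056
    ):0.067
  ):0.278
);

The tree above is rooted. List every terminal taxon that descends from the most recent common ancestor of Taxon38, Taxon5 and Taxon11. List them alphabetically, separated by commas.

Taxon10, Taxon11, Taxon13, Taxon14, Taxon20, Taxon21, Taxon23, Taxon28, Taxon29, Taxon32, Taxon37, Taxon38, Taxon40, Taxon47, Taxon5, Taxon54, Taxon57, Taxon60, Taxon63, Taxon66, Taxon67, Taxon7, Taxon71, Taxon74, Taxon9

Tracing Taxon38: it sits inside (Taxon38,(Taxon67,Taxon21)).
Tracing Taxon5: it sits inside (Taxon10,Taxon5).
Tracing Taxon11: it sits inside (((Taxon60,Taxon63),Taxon14),Taxon11).
The smallest clade enclosing all 3 is the whole tree (their MRCA is the root), so the answer is all 25 tips in alphabetical order.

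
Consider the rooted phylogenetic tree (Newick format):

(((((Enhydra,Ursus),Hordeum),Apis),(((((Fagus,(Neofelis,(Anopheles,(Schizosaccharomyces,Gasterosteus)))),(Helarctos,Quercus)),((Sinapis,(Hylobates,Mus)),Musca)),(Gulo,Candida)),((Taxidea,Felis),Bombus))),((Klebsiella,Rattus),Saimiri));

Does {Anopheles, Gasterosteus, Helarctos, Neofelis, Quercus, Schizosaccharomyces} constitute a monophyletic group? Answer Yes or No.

No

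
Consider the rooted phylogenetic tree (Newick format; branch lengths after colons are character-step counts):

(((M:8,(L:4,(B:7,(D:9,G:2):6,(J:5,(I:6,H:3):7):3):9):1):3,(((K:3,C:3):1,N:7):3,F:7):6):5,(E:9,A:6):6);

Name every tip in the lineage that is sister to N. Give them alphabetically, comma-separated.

N attaches to the tree at the node subtending ((K,C),N).
The other lineage descending from that same node — the sister group — is (K,C); its 2 tips in alphabetical order are the answer.

C, K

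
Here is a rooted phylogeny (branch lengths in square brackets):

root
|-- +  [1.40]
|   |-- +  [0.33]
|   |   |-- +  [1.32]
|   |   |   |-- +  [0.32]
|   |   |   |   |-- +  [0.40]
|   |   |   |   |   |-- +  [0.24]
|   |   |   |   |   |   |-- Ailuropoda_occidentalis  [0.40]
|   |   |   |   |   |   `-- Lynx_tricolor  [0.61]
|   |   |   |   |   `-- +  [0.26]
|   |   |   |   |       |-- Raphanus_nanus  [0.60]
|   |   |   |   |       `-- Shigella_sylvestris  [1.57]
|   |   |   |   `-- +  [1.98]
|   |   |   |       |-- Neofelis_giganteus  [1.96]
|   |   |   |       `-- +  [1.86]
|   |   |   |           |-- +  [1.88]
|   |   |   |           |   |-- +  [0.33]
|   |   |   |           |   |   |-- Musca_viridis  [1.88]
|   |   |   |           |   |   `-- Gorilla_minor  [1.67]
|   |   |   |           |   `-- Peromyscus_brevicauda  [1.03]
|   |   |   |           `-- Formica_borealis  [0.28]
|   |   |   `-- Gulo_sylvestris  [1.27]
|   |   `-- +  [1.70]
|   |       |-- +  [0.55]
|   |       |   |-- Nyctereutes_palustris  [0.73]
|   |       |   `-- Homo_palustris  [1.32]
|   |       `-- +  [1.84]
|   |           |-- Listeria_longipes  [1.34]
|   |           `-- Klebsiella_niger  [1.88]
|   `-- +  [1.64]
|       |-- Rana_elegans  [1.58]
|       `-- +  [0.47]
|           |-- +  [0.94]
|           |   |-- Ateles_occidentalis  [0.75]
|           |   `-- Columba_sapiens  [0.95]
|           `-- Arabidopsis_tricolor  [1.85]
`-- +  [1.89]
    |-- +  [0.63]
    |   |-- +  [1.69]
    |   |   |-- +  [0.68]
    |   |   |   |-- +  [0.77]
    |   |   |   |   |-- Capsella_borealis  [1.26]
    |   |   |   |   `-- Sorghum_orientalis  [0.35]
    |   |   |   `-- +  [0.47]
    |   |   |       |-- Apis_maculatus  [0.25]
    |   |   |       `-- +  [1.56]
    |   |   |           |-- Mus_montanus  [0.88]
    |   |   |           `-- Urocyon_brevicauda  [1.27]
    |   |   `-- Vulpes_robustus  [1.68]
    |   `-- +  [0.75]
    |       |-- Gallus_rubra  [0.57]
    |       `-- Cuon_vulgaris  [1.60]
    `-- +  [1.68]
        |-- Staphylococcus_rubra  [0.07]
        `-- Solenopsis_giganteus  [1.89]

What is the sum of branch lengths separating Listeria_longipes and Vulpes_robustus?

12.50

The path runs Listeria_longipes → … → MRCA → … → Vulpes_robustus; the MRCA is the root of the tree.
Branch lengths along that path: 1.34 + 1.84 + 1.70 + 0.33 + 1.40 + 1.89 + 0.63 + 1.69 + 1.68 = 12.50.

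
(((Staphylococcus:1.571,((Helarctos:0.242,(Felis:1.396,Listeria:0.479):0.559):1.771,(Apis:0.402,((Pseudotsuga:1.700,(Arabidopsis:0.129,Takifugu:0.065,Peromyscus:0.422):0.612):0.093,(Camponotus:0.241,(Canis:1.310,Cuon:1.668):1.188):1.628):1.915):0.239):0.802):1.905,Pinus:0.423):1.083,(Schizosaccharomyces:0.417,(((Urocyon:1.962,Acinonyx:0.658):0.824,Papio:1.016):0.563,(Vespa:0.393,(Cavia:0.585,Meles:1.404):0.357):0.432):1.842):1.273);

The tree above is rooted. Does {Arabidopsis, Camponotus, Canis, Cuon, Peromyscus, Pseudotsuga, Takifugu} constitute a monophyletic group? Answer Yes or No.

The most recent common ancestor of these taxa subtends ((Pseudotsuga,(Arabidopsis,Takifugu,Peromyscus)),(Camponotus,(Canis,Cuon))).
That clade has exactly 7 tips — every listed taxon and nothing else — so the group is monophyletic.

Yes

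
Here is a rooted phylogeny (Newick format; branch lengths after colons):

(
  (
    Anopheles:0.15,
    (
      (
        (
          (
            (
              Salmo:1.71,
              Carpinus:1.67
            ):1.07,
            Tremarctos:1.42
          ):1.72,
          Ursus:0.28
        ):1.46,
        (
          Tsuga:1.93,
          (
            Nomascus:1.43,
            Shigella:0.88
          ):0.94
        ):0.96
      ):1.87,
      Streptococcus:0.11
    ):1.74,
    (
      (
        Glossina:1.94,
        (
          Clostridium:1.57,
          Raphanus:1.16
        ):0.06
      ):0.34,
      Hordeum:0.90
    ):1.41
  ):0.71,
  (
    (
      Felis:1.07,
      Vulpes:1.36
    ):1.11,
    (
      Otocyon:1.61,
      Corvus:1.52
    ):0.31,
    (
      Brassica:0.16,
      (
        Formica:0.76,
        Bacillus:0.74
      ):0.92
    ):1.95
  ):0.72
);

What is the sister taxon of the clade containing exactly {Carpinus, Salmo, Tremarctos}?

The clade containing exactly {Carpinus, Salmo, Tremarctos} attaches to the tree at the node subtending (((Salmo,Carpinus),Tremarctos),Ursus).
The other lineage descending from that same node — the sister group — is the single tip Ursus.

Ursus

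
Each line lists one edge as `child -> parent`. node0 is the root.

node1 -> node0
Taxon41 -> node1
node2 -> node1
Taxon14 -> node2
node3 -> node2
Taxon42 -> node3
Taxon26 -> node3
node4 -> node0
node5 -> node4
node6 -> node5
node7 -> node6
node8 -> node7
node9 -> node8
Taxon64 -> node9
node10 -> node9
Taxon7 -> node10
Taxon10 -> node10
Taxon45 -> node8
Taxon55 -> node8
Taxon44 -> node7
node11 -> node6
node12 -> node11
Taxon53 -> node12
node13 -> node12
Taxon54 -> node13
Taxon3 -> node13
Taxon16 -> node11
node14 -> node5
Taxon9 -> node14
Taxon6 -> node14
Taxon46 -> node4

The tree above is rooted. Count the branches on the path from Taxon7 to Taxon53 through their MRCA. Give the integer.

8

The MRCA of Taxon7 and Taxon53 is the node subtending ((((Taxon64,(Taxon7,Taxon10)),Taxon45,Taxon55),Taxon44),((Taxon53,(Taxon54,Taxon3)),Taxon16)).
From Taxon7 up to that node: 5 branches. From Taxon53 up to the same node: 3 branches. Total: 5 + 3 = 8.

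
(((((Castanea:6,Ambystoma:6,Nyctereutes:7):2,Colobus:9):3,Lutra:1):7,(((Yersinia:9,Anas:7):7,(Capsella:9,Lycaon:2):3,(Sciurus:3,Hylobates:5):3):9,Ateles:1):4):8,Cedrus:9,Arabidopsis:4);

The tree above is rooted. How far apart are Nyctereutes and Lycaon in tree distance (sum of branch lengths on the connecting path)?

The path runs Nyctereutes → … → MRCA → … → Lycaon; the MRCA is the node subtending ((((Castanea,Ambystoma,Nyctereutes),Colobus),Lutra),(((Yersinia,Anas),(Capsella,Lycaon),(Sciurus,Hylobates)),Ateles)).
Branch lengths along that path: 7 + 2 + 3 + 7 + 4 + 9 + 3 + 2 = 37.

37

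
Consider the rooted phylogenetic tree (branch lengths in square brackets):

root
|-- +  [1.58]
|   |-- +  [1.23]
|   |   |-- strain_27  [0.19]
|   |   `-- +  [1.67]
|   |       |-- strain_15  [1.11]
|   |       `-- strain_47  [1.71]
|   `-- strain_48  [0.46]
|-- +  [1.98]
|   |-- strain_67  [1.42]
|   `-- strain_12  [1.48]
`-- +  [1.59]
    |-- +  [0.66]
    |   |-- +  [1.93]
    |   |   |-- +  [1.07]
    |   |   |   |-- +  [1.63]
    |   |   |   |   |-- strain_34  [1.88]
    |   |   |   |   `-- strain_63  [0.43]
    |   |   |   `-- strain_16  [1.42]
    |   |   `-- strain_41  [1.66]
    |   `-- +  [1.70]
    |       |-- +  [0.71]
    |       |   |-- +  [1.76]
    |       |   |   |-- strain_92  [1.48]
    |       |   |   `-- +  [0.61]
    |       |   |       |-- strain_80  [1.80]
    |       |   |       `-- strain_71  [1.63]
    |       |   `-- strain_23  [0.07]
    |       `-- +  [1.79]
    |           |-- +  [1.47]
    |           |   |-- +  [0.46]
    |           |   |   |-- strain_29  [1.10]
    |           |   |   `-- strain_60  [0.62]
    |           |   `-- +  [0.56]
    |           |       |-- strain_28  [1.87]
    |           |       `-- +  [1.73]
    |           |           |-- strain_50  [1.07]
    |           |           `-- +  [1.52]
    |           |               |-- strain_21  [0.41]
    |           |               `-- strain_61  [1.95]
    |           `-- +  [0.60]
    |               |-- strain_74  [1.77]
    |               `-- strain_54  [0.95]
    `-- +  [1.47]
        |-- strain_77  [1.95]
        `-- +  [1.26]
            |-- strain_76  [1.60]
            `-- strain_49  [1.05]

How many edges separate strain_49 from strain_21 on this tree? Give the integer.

11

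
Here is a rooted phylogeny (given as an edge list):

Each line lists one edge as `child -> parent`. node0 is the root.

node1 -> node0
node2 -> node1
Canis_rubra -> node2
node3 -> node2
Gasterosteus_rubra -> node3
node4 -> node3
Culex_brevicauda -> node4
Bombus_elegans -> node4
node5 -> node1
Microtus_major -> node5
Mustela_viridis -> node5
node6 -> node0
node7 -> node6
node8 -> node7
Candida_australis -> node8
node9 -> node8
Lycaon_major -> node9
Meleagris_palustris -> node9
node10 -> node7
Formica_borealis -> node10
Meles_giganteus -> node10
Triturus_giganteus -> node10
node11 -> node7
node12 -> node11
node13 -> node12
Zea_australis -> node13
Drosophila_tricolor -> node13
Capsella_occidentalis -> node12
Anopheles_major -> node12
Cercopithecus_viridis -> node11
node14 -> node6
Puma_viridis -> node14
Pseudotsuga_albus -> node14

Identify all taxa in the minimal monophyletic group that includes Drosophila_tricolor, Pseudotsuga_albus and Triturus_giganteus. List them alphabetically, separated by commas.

Tracing Drosophila_tricolor: it sits inside (Zea_australis,Drosophila_tricolor).
Tracing Pseudotsuga_albus: it sits inside (Puma_viridis,Pseudotsuga_albus).
Tracing Triturus_giganteus: it sits inside (Formica_borealis,Meles_giganteus,Triturus_giganteus).
The smallest clade enclosing all 3 is (((Candida_australis,(Lycaon_major,Meleagris_palustris)),(Formica_borealis,Meles_giganteus,Triturus_giganteus),(((Zea_australis,Drosophila_tricolor),Capsella_occidentalis,Anopheles_major),Cercopithecus_viridis)),(Puma_viridis,Pseudotsuga_albus)); the answer is its 13 terminal taxa in alphabetical order.

Anopheles_major, Candida_australis, Capsella_occidentalis, Cercopithecus_viridis, Drosophila_tricolor, Formica_borealis, Lycaon_major, Meleagris_palustris, Meles_giganteus, Pseudotsuga_albus, Puma_viridis, Triturus_giganteus, Zea_australis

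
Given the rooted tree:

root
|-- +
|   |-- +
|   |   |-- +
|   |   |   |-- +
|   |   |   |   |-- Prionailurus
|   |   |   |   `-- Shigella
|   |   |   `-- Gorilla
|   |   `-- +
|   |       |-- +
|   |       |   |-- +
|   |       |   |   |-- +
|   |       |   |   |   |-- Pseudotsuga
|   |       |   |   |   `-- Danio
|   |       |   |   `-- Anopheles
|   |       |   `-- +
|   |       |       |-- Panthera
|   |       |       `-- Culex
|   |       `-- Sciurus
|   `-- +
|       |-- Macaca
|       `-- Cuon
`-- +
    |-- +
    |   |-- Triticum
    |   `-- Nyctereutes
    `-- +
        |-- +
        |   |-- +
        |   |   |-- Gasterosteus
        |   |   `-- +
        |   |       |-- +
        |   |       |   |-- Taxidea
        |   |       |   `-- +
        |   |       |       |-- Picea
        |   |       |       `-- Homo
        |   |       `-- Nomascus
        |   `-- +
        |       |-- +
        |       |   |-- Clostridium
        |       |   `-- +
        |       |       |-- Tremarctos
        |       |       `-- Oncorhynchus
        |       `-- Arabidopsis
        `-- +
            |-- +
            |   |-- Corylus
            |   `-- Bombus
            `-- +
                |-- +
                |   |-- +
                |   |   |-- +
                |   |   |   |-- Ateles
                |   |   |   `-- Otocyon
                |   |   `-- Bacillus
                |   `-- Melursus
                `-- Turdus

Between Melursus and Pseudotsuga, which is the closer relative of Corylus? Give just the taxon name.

Melursus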